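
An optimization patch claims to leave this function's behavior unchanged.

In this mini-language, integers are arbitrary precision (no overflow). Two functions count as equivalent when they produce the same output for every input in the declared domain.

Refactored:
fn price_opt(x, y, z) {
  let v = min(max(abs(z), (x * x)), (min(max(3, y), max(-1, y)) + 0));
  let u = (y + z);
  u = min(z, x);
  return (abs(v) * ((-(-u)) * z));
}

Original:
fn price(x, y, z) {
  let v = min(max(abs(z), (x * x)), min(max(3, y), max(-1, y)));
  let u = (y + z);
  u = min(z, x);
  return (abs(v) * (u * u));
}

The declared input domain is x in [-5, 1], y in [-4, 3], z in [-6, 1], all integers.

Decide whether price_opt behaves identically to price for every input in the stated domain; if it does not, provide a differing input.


The rewrite breaks on x=-5, y=-4, z=-4, where the results are 25 and 20.
price: v=-1, then u=-8, then u=-5, then returns 25
price_opt: v=-1, then u=-8, then u=-5, then returns 20
verdict: not equivalent; witness: x=-5, y=-4, z=-4


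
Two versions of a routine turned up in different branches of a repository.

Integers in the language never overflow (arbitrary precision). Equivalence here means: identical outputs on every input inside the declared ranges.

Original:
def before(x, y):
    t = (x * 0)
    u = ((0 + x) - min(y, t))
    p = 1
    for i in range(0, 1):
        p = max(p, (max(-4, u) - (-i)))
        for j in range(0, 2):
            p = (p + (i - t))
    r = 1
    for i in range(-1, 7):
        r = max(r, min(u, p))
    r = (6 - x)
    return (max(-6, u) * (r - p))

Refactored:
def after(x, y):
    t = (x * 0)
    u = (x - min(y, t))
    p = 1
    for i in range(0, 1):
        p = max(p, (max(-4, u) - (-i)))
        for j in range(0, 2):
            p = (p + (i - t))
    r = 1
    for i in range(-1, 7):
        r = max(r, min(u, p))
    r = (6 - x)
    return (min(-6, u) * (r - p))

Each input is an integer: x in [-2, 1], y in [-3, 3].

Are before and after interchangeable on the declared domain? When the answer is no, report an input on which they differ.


The rewrite breaks on x=-2, y=-3, where the results are 7 and -42.
before: t := 0 | u := 1 | p := 1 | iter i=0: | p := 1 | iter j=0: | p := 1 | iter j=1: | p := 1 | r := 1 | iter i=-1: | r := 1 | iter i=0: | r := 1 | iter i=1: | r := 1 | iter i=2: | r := 1 | iter i=3: | r := 1 | iter i=4: | r := 1 | iter i=5: | r := 1 | iter i=6: | r := 1 | r := 8 | result 7
after: t := 0 | u := 1 | p := 1 | iter i=0: | p := 1 | iter j=0: | p := 1 | iter j=1: | p := 1 | r := 1 | iter i=-1: | r := 1 | iter i=0: | r := 1 | iter i=1: | r := 1 | iter i=2: | r := 1 | iter i=3: | r := 1 | iter i=4: | r := 1 | iter i=5: | r := 1 | iter i=6: | r := 1 | r := 8 | result -42
verdict: not equivalent; witness: x=-2, y=-3


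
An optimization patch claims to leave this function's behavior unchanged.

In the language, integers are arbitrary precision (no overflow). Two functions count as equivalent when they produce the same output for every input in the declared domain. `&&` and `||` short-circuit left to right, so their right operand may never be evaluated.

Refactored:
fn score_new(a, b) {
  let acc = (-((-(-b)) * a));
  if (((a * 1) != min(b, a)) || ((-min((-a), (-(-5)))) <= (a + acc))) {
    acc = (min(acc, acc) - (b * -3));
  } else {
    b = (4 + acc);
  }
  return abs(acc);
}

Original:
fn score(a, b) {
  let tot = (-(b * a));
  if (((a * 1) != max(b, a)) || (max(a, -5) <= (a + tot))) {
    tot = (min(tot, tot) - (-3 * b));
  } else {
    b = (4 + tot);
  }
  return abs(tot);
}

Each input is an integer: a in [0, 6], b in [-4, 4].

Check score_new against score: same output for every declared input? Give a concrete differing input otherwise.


Try a=1, b=2.
score: tot=-2, then (((a * 1) != max(b, a)) || (max(a, -5) <= (a + tot))) is true, then tot=4, then returns 4
score_new: acc=-2, then (((a * 1) != min(b, a)) || ((-min((-a), (-(-5)))) <= (a + acc))) is false, then b=2, then returns 2
4 against 2: the behavior changed.
verdict: not equivalent; witness: a=1, b=2


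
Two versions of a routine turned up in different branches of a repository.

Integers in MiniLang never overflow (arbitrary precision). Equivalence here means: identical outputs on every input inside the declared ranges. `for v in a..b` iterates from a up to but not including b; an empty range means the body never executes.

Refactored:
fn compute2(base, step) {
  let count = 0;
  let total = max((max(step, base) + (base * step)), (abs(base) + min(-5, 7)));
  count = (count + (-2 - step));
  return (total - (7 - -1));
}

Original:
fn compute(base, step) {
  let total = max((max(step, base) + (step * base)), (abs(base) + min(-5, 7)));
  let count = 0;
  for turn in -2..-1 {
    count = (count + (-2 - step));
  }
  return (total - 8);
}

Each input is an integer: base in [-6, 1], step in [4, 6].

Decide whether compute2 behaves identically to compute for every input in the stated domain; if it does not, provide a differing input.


The two are interchangeable: constant usage differs; and loop structure differs; and statement counts differ; and arithmetic usage differs; and local variable names differ, and every declared input agrees.
Spot check at base=-6, step=5 — compute: total := 1 | count := 0 | iter turn=-2: | count := -7 | result -7. compute2: count := 0 | total := 1 | count := -7 | result -7. Both give -7.
Sweeping the whole domain (24 inputs) finds no disagreement.
verdict: equivalent


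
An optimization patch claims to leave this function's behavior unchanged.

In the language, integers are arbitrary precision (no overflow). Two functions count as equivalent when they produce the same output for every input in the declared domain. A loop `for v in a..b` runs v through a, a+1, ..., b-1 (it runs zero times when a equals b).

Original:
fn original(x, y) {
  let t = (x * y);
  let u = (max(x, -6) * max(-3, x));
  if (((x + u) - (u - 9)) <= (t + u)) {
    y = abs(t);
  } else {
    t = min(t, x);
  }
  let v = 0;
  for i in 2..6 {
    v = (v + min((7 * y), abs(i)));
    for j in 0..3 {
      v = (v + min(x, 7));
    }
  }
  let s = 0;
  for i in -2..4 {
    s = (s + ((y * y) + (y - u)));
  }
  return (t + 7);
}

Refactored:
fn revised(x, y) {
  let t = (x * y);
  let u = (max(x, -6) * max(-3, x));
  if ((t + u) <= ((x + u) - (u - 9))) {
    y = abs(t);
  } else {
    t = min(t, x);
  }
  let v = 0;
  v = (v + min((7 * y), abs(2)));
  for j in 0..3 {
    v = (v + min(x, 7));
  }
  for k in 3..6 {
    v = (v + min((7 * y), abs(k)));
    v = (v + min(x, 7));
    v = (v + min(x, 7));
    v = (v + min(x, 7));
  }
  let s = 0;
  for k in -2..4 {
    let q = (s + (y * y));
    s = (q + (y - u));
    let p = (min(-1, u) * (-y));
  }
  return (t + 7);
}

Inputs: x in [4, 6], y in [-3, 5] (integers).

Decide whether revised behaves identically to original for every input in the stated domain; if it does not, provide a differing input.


There is a counterexample at x=4, y=2: 15 on one side, 11 on the other.
original: t := 8 | u := 16 | (((x + u) - (u - 9)) <= (t + u)): true | y := 8 | v := 0 | iter i=2: | v := 2 | iter j=0: | v := 6 | iter j=1: | v := 10 | iter j=2: | v := 14 | iter i=3: | v := 17 | iter j=0: | v := 21 | iter j=1: | v := 25 | iter j=2: | v := 29 | iter i=4: | v := 33 | iter j=0: | v := 37 | iter j=1: | v := 41 | iter j=2: | v := 45 | iter i=5: | v := 50 | iter j=0: | v := 54 | iter j=1: | v := 58 | iter j=2: | v := 62 | s := 0 | iter i=-2: | s := 56 | iter i=-1: | s := 112 | iter i=0: | s := 168 | iter i=1: | s := 224 | iter i=2: | s := 280 | iter i=3: | s := 336 | result 15
revised: t := 8 | u := 16 | ((t + u) <= ((x + u) - (u - 9))): false | t := 4 | v := 0 | v := 2 | iter j=0: | v := 6 | iter j=1: | v := 10 | iter j=2: | v := 14 | iter k=3: | v := 17 | v := 21 | v := 25 | v := 29 | iter k=4: | v := 33 | v := 37 | v := 41 | v := 45 | iter k=5: | v := 50 | v := 54 | v := 58 | v := 62 | s := 0 | iter k=-2: | q := 4 | s := -10 | p := 2 | iter k=-1: | q := -6 | s := -20 | p := 2 | iter k=0: | q := -16 | s := -30 | p := 2 | iter k=1: | q := -26 | s := -40 | p := 2 | iter k=2: | q := -36 | s := -50 | p := 2 | iter k=3: | q := -46 | s := -60 | p := 2 | result 11
verdict: not equivalent; witness: x=4, y=2


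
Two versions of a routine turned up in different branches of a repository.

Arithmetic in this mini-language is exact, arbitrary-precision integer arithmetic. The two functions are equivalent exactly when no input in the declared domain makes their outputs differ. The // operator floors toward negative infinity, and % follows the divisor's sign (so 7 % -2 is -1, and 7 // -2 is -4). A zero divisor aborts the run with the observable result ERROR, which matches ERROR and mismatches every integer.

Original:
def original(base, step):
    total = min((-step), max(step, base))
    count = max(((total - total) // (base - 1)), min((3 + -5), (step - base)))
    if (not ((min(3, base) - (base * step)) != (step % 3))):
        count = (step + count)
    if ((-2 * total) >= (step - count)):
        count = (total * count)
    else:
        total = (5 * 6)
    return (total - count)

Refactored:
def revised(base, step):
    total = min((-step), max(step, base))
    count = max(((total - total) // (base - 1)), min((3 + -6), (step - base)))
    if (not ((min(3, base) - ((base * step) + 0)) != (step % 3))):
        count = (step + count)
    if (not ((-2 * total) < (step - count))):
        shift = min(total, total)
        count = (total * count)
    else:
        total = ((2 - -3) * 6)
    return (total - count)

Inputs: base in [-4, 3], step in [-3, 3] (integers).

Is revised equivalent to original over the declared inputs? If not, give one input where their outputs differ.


The suspicious edit (`-5` became `-6`) never changes the result for any input inside the declared domain.
Tracing base=0, step=-2: original: total becomes 0; next count becomes 0; next (not ((min(3, base) - (base * step)) != (step % 3))) evaluates to false; next ((-2 * total) >= (step - count)) evaluates to true; next count becomes 0; next final value 0 | revised: total becomes 0; next count becomes 0; next (not ((min(3, base) - ((base * step) + 0)) != (step % 3))) evaluates to false; next (not ((-2 * total) < (step - count))) evaluates to true; next shift becomes 0; next count becomes 0; next final value 0 — matching result 0.
Checked all 56 inputs in the declared domain: the outputs agree on every one.
verdict: equivalent


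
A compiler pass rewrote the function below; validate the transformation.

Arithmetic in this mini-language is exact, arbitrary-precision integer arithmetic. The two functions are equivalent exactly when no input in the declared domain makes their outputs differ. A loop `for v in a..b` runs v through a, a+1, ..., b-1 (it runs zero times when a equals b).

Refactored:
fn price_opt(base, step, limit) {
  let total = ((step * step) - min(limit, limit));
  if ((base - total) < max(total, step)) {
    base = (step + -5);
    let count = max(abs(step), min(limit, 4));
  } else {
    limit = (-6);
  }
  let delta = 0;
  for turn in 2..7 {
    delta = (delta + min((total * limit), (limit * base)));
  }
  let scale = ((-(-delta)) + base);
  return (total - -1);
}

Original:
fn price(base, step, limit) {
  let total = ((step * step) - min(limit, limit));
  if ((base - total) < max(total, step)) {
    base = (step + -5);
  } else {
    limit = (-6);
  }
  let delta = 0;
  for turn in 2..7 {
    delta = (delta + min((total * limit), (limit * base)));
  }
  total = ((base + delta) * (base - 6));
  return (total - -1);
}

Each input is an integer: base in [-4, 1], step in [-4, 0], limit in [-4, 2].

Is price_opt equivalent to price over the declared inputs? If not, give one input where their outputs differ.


Try base=-4, step=-4, limit=-4.
price: total becomes 20; next ((base - total) < max(total, step)) evaluates to true; next base becomes -9; next delta becomes 0; next at turn=2:; next delta becomes -80; next at turn=3:; next delta becomes -160; next at turn=4:; next delta becomes -240; next at turn=5:; next delta becomes -320; next at turn=6:; next delta becomes -400; next total becomes 6135; next final value 6136
price_opt: total becomes 20; next ((base - total) < max(total, step)) evaluates to true; next base becomes -9; next count becomes 4; next delta becomes 0; next at turn=2:; next delta becomes -80; next at turn=3:; next delta becomes -160; next at turn=4:; next delta becomes -240; next at turn=5:; next delta becomes -320; next at turn=6:; next delta becomes -400; next scale becomes -409; next final value 21
6136 vs 21 — the two versions disagree here.
verdict: not equivalent; witness: base=-4, step=-4, limit=-4


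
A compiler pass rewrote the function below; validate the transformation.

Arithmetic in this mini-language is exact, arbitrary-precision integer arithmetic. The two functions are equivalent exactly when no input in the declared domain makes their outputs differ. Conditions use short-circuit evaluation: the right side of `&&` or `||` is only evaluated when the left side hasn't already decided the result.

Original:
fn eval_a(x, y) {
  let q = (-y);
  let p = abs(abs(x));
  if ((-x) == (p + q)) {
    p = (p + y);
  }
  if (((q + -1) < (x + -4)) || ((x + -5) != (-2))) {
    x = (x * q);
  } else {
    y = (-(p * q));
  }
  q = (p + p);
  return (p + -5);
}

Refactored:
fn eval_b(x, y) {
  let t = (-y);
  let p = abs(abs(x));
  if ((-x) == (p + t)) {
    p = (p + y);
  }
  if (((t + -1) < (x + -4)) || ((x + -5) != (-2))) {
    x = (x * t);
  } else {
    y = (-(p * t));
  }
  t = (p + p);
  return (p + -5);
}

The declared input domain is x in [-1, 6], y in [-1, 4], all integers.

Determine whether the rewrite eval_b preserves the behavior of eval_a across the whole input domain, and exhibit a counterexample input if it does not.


Equivalent — the differences include local variable names differ, yet no declared input distinguishes the two.
Tracing x=-1, y=0: eval_a: q=0, then p=1, then ((-x) == (p + q)) is true, then p=1, then (((q + -1) < (x + -4)) || ((x + -5) != (-2))) is true, then x=0, then q=2, then returns -4 | eval_b: t=0, then p=1, then ((-x) == (p + t)) is true, then p=1, then (((t + -1) < (x + -4)) || ((x + -5) != (-2))) is true, then x=0, then t=2, then returns -4 — matching result -4.
Across all 48 domain points the two functions coincide.
verdict: equivalent


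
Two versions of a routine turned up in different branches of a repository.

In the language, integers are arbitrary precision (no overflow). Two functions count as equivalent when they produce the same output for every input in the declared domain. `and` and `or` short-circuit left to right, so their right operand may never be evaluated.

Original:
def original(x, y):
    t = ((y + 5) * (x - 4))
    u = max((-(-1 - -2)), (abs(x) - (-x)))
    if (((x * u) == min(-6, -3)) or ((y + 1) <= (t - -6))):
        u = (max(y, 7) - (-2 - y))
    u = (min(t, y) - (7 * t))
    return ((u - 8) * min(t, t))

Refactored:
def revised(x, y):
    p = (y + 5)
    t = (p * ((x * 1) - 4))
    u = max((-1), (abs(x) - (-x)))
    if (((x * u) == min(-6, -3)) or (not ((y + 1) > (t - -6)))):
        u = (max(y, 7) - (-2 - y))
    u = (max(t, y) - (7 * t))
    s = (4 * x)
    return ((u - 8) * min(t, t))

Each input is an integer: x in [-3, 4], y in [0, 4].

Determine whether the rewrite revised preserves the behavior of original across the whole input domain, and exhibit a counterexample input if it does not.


Try x=-3, y=0.
original: t=-35, then u=0, then (((x * u) == min(-6, -3)) or ((y + 1) <= (t - -6))) is false, then u=210, then returns -7070
revised: p=5, then t=-35, then u=0, then (((x * u) == min(-6, -3)) or (not ((y + 1) > (t - -6)))) is false, then u=245, then s=-12, then returns -8295
-7070 != -8295, so the rewrite changes behavior.
verdict: not equivalent; witness: x=-3, y=0


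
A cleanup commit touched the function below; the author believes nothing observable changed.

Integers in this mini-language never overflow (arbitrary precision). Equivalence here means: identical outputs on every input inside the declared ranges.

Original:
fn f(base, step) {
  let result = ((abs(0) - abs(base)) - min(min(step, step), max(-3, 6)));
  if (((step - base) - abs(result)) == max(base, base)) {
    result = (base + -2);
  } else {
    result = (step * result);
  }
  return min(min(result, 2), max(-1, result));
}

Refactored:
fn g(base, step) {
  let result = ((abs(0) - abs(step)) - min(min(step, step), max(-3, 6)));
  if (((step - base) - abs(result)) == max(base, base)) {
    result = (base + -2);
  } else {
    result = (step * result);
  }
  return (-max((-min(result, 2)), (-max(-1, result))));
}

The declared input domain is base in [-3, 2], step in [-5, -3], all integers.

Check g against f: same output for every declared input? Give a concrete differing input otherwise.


On input base=-3, step=-5, f returns -10 while g returns 0.
verdict: not equivalent; witness: base=-3, step=-5


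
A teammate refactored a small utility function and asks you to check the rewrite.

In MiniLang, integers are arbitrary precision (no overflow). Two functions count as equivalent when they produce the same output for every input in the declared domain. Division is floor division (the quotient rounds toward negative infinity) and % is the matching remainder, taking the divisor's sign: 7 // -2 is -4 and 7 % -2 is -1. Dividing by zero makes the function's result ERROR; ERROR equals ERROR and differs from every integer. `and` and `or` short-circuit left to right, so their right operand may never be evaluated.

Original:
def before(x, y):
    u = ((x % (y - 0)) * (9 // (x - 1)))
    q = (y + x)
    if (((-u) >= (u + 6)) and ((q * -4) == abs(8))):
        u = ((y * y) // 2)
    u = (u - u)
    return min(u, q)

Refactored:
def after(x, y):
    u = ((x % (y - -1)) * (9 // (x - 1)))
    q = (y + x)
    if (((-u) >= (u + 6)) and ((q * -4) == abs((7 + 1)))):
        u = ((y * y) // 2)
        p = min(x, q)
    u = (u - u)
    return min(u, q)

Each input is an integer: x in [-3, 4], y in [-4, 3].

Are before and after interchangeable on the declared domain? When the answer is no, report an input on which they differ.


At x=-3, y=-1: before gives -4, after gives ERROR.
verdict: not equivalent; witness: x=-3, y=-1


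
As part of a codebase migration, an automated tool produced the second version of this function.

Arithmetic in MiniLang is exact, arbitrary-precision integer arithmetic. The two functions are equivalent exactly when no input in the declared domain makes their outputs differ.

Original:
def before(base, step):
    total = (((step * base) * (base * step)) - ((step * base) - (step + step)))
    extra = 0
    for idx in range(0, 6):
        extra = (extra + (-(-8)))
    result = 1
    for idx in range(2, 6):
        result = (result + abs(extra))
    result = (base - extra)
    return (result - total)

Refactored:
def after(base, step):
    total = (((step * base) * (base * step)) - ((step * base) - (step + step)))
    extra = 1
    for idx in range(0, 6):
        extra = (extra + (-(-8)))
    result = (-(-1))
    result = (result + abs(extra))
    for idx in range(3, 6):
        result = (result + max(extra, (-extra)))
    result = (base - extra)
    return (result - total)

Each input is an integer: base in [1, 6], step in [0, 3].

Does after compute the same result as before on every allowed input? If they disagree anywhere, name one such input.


There is a counterexample at base=1, step=0: -47 on one side, -48 on the other.
before: total=0, then extra=0, then (idx=0), then extra=8, then (idx=1), then extra=16, then (idx=2), then extra=24, then (idx=3), then extra=32, then (idx=4), then extra=40, then (idx=5), then extra=48, then result=1, then (idx=2), then result=49, then (idx=3), then result=97, then (idx=4), then result=145, then (idx=5), then result=193, then result=-47, then returns -47
after: total=0, then extra=1, then (idx=0), then extra=9, then (idx=1), then extra=17, then (idx=2), then extra=25, then (idx=3), then extra=33, then (idx=4), then extra=41, then (idx=5), then extra=49, then result=1, then result=50, then (idx=3), then result=99, then (idx=4), then result=148, then (idx=5), then result=197, then result=-48, then returns -48
verdict: not equivalent; witness: base=1, step=0


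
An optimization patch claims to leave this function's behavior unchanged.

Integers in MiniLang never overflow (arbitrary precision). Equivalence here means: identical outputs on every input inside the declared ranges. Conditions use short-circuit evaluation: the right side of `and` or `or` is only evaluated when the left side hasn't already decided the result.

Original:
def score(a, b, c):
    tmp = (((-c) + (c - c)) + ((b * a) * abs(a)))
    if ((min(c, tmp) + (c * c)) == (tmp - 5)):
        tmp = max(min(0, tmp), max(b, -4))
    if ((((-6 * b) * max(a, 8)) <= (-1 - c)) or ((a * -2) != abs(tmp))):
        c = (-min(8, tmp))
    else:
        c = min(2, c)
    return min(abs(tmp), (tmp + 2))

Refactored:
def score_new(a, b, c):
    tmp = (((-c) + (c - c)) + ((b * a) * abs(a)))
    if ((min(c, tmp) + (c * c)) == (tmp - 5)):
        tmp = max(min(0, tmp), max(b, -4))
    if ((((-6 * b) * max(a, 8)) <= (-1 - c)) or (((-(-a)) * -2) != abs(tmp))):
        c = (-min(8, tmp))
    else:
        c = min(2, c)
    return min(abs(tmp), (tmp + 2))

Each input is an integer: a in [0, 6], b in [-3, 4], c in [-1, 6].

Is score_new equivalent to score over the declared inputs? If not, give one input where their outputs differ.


Behavior is preserved: although same computation, different form, the outputs never diverge.
Tracing a=1, b=1, c=0: score: tmp=1, then ((min(c, tmp) + (c * c)) == (tmp - 5)) is false, then ((((-6 * b) * max(a, 8)) <= (-1 - c)) or ((a * -2) != abs(tmp))) is true, then c=-1, then returns 1 | score_new: tmp=1, then ((min(c, tmp) + (c * c)) == (tmp - 5)) is false, then ((((-6 * b) * max(a, 8)) <= (-1 - c)) or (((-(-a)) * -2) != abs(tmp))) is true, then c=-1, then returns 1 — matching result 1.
An exhaustive pass over the 448 declared inputs shows identical outputs.
verdict: equivalent


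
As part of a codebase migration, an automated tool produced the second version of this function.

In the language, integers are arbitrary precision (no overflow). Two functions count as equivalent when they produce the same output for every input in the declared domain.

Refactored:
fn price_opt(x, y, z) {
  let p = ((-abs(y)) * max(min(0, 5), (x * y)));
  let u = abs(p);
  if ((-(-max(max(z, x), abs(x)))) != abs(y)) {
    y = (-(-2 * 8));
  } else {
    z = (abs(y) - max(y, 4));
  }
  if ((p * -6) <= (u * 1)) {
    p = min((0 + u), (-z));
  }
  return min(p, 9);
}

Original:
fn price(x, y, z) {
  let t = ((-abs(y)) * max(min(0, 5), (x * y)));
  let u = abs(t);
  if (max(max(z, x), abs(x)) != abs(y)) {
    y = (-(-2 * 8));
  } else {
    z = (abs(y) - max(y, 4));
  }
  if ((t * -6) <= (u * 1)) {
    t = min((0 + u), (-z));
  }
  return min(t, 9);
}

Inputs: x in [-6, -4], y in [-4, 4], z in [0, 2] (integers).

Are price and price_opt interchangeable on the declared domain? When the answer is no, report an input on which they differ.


Equivalent — the differences include local variable names differ, yet no declared input distinguishes the two.
One worked example (x=-5, y=-1, z=2) — price: t=-5, then u=5, then (max(max(z, x), abs(x)) != abs(y)) is true, then y=16, then ((t * -6) <= (u * 1)) is false, then returns -5; price_opt: p=-5, then u=5, then ((-(-max(max(z, x), abs(x)))) != abs(y)) is true, then y=16, then ((p * -6) <= (u * 1)) is false, then returns -5; agreement on -5.
Sweeping the whole domain (81 inputs) finds no disagreement.
verdict: equivalent


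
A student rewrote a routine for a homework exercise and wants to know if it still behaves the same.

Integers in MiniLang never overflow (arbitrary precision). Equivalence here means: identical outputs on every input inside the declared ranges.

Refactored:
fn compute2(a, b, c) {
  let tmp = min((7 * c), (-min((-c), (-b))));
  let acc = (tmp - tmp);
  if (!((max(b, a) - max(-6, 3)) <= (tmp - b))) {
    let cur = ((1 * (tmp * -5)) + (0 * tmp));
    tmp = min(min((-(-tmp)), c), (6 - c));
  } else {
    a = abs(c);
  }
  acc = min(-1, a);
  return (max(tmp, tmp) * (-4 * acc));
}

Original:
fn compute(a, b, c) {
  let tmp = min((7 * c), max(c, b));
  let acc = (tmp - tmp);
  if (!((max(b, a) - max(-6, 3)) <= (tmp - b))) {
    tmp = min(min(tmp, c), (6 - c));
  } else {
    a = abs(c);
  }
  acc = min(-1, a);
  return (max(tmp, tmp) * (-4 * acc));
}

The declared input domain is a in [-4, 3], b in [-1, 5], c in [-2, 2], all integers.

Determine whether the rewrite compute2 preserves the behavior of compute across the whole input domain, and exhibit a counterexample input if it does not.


Changes here: statement counts differ; and constant usage differs; and arithmetic usage differs; and min/max/abs usage differs; and local variable names differ; the full 280-point sweep finds no disagreement.
verdict: equivalent


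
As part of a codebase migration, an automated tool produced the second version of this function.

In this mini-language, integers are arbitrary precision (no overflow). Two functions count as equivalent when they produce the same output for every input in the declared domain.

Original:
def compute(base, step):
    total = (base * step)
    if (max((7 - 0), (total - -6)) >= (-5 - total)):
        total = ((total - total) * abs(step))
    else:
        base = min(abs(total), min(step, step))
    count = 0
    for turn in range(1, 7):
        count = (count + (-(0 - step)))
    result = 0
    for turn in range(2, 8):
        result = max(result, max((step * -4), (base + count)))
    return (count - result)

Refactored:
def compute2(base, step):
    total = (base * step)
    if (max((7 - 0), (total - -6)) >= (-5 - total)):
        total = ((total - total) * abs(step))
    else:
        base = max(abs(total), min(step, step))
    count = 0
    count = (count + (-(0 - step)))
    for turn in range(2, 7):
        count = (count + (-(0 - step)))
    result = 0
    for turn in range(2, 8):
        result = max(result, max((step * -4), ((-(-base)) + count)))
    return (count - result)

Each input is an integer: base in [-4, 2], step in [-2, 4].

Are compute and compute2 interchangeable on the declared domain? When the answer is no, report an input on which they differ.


There is a counterexample at base=-4, step=4: -4 on one side, -16 on the other.
compute: total becomes -16; next (max((7 - 0), (total - -6)) >= (-5 - total)) evaluates to false; next base becomes 4; next count becomes 0; next at turn=1:; next count becomes 4; next at turn=2:; next count becomes 8; next at turn=3:; next count becomes 12; next at turn=4:; next count becomes 16; next at turn=5:; next count becomes 20; next at turn=6:; next count becomes 24; next result becomes 0; next at turn=2:; next result becomes 28; next at turn=3:; next result becomes 28; next at turn=4:; next result becomes 28; next at turn=5:; next result becomes 28; next at turn=6:; next result becomes 28; next at turn=7:; next result becomes 28; next final value -4
compute2: total becomes -16; next (max((7 - 0), (total - -6)) >= (-5 - total)) evaluates to false; next base becomes 16; next count becomes 0; next count becomes 4; next at turn=2:; next count becomes 8; next at turn=3:; next count becomes 12; next at turn=4:; next count becomes 16; next at turn=5:; next count becomes 20; next at turn=6:; next count becomes 24; next result becomes 0; next at turn=2:; next result becomes 40; next at turn=3:; next result becomes 40; next at turn=4:; next result becomes 40; next at turn=5:; next result becomes 40; next at turn=6:; next result becomes 40; next at turn=7:; next result becomes 40; next final value -16
verdict: not equivalent; witness: base=-4, step=4


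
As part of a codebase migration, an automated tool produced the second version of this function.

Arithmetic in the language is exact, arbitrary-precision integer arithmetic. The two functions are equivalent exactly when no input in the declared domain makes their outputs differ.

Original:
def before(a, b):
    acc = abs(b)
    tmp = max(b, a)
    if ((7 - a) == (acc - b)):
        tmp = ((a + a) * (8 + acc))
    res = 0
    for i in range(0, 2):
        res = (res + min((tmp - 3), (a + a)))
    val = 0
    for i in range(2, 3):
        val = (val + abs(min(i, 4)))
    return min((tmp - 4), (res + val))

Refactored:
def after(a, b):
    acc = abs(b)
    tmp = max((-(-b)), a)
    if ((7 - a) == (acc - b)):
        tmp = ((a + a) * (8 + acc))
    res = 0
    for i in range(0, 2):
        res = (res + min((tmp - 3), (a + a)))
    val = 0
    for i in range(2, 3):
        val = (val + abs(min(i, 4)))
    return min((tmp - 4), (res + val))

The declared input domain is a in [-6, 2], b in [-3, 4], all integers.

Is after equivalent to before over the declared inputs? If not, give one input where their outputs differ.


Reading the diff, among the changes: same computation, different form.
Tracing a=-2, b=1: before: acc := 1 | tmp := 1 | ((7 - a) == (acc - b)): false | res := 0 | iter i=0: | res := -4 | iter i=1: | res := -8 | val := 0 | iter i=2: | val := 2 | result -6 | after: acc := 1 | tmp := 1 | ((7 - a) == (acc - b)): false | res := 0 | iter i=0: | res := -4 | iter i=1: | res := -8 | val := 0 | iter i=2: | val := 2 | result -6 — matching result -6.
An exhaustive pass over the 72 declared inputs shows identical outputs.
verdict: equivalent


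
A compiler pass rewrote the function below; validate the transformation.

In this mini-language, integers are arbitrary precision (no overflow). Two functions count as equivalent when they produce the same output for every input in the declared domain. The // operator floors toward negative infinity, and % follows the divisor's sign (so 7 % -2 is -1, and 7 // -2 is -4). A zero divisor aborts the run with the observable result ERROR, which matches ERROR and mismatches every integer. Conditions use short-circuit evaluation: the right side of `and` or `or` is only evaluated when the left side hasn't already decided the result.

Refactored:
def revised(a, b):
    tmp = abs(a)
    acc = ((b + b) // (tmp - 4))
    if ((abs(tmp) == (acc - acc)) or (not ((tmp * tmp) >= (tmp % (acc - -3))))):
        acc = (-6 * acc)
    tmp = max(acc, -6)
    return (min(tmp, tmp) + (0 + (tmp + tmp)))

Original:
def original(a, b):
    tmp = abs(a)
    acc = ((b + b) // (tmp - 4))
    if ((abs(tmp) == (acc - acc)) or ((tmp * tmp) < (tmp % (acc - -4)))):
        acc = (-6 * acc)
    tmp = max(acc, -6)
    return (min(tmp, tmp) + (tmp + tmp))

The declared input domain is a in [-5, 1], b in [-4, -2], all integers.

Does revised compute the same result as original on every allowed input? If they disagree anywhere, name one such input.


These are not equivalent — on a=-5, b=-2 the outputs split (ERROR vs -12).
original: tmp = 5; acc = -4; division by zero -> ERROR
revised: tmp = 5; acc = -4; ((abs(tmp) == (acc - acc)) or (not ((tmp * tmp) >= (tmp % (acc - -3))))) -> false; tmp = -4; return -12
verdict: not equivalent; witness: a=-5, b=-2


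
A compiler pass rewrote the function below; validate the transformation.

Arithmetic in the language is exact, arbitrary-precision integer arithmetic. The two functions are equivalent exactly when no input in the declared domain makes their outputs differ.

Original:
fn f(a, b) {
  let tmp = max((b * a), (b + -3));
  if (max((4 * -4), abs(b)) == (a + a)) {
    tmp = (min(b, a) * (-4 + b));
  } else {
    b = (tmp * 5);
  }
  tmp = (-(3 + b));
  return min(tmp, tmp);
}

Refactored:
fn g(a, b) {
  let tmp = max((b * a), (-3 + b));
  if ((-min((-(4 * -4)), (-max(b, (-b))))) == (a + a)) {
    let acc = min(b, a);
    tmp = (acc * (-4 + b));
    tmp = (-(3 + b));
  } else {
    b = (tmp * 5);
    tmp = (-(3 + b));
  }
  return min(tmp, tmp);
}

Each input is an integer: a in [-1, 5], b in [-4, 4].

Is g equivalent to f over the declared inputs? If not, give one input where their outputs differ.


Side by side, the visible changes include: min/max/abs usage differs; local variable names differ; arithmetic usage differs; statement counts differ; constant usage differs.
As a probe, take a=0, b=-3: f runs tmp becomes 0; next (max((4 * -4), abs(b)) == (a + a)) evaluates to false; next b becomes 0; next tmp becomes -3; next final value -3; g runs tmp becomes 0; next ((-min((-(4 * -4)), (-max(b, (-b))))) == (a + a)) evaluates to false; next b becomes 0; next tmp becomes -3; next final value -3; both end at -3.
Checked all 63 inputs in the declared domain: the outputs agree on every one.
verdict: equivalent


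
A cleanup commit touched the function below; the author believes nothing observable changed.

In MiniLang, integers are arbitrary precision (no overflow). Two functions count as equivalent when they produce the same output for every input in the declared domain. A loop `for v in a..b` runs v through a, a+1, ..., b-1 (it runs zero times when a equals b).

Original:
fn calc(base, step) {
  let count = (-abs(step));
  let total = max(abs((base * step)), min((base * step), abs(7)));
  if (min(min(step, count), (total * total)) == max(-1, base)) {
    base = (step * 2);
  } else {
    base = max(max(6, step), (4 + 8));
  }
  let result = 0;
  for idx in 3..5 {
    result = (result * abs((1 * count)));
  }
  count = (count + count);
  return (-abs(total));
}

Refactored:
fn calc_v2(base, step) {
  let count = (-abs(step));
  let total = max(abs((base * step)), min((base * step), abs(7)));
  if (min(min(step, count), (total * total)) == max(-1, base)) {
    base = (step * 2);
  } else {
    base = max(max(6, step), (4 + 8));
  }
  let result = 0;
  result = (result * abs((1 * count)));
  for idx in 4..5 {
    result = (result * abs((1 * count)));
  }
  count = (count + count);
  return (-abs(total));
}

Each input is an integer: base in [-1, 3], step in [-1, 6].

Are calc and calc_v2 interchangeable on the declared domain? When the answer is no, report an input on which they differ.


Although arithmetic usage differs, and statement counts differ, and constant usage differs, and min/max/abs usage differs, and loop structure differs, 40/40 inputs agree.
verdict: equivalent


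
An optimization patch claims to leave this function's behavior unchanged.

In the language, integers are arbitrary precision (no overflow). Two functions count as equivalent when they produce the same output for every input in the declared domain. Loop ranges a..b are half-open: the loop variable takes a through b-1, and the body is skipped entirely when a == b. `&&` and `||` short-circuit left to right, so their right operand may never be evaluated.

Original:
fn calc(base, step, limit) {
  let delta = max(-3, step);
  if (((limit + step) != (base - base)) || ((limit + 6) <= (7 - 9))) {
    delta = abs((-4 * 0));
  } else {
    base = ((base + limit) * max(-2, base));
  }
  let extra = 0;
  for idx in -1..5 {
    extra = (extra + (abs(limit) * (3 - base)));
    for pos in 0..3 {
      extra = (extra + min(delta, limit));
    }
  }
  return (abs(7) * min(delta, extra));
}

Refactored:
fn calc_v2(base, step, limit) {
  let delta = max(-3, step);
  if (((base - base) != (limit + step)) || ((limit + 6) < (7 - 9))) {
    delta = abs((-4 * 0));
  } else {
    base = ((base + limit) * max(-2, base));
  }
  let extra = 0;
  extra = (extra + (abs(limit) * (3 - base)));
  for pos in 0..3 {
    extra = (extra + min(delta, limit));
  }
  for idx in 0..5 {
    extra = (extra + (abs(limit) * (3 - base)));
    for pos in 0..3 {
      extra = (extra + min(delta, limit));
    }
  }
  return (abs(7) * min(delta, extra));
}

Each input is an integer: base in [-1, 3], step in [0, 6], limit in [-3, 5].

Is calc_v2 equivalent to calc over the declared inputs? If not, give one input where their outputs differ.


Equivalent. The suspicious edit (`((limit + 6) <= (7 - 9))` became `((limit + 6) < (7 - 9))`) never changes the result for any input inside the declared domain.
Across all 315 domain points the two functions coincide.
Tracing base=2, step=5, limit=-2: calc: delta = 5; (((limit + step) != (base - base)) || ((limit + 6) <= (7 - 9))) -> true; delta = 0; extra = 0; [idx=-1]; extra = 2; [pos=0]; extra = 0; [pos=1]; extra = -2; [pos=2]; extra = -4; [idx=0]; extra = -2; [pos=0]; extra = -4; [pos=1]; extra = -6; [pos=2]; extra = -8; [idx=1]; extra = -6; [pos=0]; extra = -8; [pos=1]; extra = -10; [pos=2]; extra = -12; [idx=2]; extra = -10; [pos=0]; extra = -12; [pos=1]; extra = -14; [pos=2]; extra = -16; [idx=3]; extra = -14; [pos=0]; extra = -16; [pos=1]; extra = -18; [pos=2]; extra = -20; [idx=4]; extra = -18; [pos=0]; extra = -20; [pos=1]; extra = -22; [pos=2]; extra = -24; return -168 | calc_v2: delta = 5; (((base - base) != (limit + step)) || ((limit + 6) < (7 - 9))) -> true; delta = 0; extra = 0; extra = 2; [pos=0]; extra = 0; [pos=1]; extra = -2; [pos=2]; extra = -4; [idx=0]; extra = -2; [pos=0]; extra = -4; [pos=1]; extra = -6; [pos=2]; extra = -8; [idx=1]; extra = -6; [pos=0]; extra = -8; [pos=1]; extra = -10; [pos=2]; extra = -12; [idx=2]; extra = -10; [pos=0]; extra = -12; [pos=1]; extra = -14; [pos=2]; extra = -16; [idx=3]; extra = -14; [pos=0]; extra = -16; [pos=1]; extra = -18; [pos=2]; extra = -20; [idx=4]; extra = -18; [pos=0]; extra = -20; [pos=1]; extra = -22; [pos=2]; extra = -24; return -168 — matching result -168.
verdict: equivalent


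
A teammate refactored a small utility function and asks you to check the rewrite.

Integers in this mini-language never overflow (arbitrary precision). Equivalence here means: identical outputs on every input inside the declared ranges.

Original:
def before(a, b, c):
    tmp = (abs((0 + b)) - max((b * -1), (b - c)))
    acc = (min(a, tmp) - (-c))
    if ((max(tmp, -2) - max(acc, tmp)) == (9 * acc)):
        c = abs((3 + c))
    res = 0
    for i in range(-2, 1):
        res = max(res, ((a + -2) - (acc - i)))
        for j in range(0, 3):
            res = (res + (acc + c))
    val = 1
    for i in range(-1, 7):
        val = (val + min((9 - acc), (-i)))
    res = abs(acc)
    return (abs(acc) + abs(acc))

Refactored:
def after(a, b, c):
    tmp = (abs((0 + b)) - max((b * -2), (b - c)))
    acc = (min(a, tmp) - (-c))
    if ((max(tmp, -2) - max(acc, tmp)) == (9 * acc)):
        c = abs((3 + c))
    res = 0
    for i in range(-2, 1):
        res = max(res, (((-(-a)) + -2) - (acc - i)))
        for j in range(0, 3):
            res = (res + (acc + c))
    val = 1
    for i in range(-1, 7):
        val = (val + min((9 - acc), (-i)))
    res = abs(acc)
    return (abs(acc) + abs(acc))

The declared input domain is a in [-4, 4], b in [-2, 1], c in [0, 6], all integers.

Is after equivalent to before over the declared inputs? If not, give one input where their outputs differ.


Not equivalent: a=-1, b=-2, c=0 separates them (2 vs 4).
before: tmp := 0 | acc := -1 | ((max(tmp, -2) - max(acc, tmp)) == (9 * acc)): false | res := 0 | iter i=-2: | res := 0 | iter j=0: | res := -1 | iter j=1: | res := -2 | iter j=2: | res := -3 | iter i=-1: | res := -3 | iter j=0: | res := -4 | iter j=1: | res := -5 | iter j=2: | res := -6 | iter i=0: | res := -2 | iter j=0: | res := -3 | iter j=1: | res := -4 | iter j=2: | res := -5 | val := 1 | iter i=-1: | val := 2 | iter i=0: | val := 2 | iter i=1: | val := 1 | iter i=2: | val := -1 | iter i=3: | val := -4 | iter i=4: | val := -8 | iter i=5: | val := -13 | iter i=6: | val := -19 | res := 1 | result 2
after: tmp := -2 | acc := -2 | ((max(tmp, -2) - max(acc, tmp)) == (9 * acc)): false | res := 0 | iter i=-2: | res := 0 | iter j=0: | res := -2 | iter j=1: | res := -4 | iter j=2: | res := -6 | iter i=-1: | res := -2 | iter j=0: | res := -4 | iter j=1: | res := -6 | iter j=2: | res := -8 | iter i=0: | res := -1 | iter j=0: | res := -3 | iter j=1: | res := -5 | iter j=2: | res := -7 | val := 1 | iter i=-1: | val := 2 | iter i=0: | val := 2 | iter i=1: | val := 1 | iter i=2: | val := -1 | iter i=3: | val := -4 | iter i=4: | val := -8 | iter i=5: | val := -13 | iter i=6: | val := -19 | res := 2 | result 4
verdict: not equivalent; witness: a=-1, b=-2, c=0


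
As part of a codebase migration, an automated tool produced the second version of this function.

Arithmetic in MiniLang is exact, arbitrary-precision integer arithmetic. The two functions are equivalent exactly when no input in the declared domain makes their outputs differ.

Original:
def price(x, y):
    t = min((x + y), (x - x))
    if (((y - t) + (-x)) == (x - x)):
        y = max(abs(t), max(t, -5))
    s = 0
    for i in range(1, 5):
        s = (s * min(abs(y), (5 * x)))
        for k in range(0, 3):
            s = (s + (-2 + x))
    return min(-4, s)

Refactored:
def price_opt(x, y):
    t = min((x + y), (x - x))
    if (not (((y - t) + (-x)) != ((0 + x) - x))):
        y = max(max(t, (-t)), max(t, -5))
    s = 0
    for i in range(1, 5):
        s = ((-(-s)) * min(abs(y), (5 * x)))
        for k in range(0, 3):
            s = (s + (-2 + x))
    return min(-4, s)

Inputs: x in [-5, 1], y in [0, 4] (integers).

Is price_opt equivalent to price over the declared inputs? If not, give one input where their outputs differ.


Changes here: constant usage differs, and comparison usage differs, and min/max/abs usage differs, and arithmetic usage differs, and boolean connective usage differs; the full 35-point sweep finds no disagreement.
verdict: equivalent
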